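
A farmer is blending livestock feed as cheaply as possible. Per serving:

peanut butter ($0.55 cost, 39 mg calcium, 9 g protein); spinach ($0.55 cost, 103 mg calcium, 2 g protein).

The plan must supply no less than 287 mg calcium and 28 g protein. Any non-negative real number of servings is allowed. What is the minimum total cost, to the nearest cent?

$2.46

At the optimum either one food covers both requirements or two foods hit both targets exactly; no other combination can be cheaper.
peanut butter only: max(287/39, 28/9) = 7.359 servings → $4.05.
spinach only: max(287/103, 28/2) = 14 servings → $7.70.
peanut butter + spinach with both tight: 2.721 servings and 1.756 servings → $2.46.
So the least-cost plan costs $2.46.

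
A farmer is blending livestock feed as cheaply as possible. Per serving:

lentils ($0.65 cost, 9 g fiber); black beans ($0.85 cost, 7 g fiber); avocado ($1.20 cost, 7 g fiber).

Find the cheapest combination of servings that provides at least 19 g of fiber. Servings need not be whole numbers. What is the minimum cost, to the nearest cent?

Cost per g of fiber: lentils $0.0722, black beans $0.1214, avocado $0.1714.
With no serving limits, use only lentils: 19 g / 9 g = 2.111 servings × $0.65 = $1.37.

$1.37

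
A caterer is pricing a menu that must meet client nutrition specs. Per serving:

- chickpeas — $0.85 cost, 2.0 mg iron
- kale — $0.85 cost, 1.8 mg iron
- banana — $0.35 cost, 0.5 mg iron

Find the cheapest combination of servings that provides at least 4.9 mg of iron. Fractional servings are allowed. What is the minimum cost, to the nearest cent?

$2.08

Cost per mg of iron: chickpeas $0.4250, kale $0.4722, banana $0.7000.
With no serving limits, use only chickpeas: 4.9 mg / 2.0 mg = 2.45 servings × $0.85 = $2.08.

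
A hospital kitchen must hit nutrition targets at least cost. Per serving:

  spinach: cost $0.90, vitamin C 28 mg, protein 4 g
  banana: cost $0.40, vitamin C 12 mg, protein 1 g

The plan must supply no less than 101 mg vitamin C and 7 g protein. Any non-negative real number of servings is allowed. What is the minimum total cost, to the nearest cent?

spinach only: max(101/28, 7/4) = 3.607 servings → $3.25.
banana only: max(101/12, 7/1) = 8.417 servings → $3.37.
spinach + banana: the both-tight solution has a negative serving — not a feasible corner.
So the least-cost plan costs $3.25.

$3.25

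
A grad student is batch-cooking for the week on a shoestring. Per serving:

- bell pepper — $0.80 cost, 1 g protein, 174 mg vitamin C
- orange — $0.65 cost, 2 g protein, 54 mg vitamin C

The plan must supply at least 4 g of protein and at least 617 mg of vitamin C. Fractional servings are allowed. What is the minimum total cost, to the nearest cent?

$2.94

bell pepper only: max(4/1, 617/174) = 4 servings → $3.20.
orange only: max(4/2, 617/54) = 11.43 servings → $7.43.
bell pepper + orange with both tight: 3.463 servings and 0.2687 servings → $2.94.
Cheapest feasible corner: $2.94.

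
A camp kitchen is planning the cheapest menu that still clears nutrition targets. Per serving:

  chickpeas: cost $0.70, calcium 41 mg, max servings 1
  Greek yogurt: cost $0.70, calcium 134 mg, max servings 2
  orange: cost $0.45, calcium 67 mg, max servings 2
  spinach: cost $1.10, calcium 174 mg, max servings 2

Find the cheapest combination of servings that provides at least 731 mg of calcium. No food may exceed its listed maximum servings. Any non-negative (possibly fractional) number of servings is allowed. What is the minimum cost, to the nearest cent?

Cost per mg of calcium: Greek yogurt $0.0052, spinach $0.0063, orange $0.0067, chickpeas $0.0171.
Take 2 servings of Greek yogurt: +268.0 mg calcium for $1.40 (total $1.40, still need 463.0 mg).
Take 2 servings of spinach: +348.0 mg calcium for $2.20 (total $3.60, still need 115.0 mg).
Take 1.716 servings of orange: +115.0 mg calcium for $0.77 (total $4.37, still need 0.0 mg).
Greedy by cheapest-per-mg is optimal for a single linear constraint, so the minimum cost is $4.37.

$4.37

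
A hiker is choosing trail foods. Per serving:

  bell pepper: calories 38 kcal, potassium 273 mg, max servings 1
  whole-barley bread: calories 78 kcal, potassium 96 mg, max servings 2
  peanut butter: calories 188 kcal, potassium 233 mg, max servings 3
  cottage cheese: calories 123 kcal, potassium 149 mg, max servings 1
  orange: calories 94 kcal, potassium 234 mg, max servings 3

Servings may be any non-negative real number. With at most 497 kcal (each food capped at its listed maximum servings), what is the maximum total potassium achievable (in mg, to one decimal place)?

1194.4 mg

Potassium per kcal: bell pepper 7.184, orange 2.489, peanut butter 1.239, whole-barley bread 1.231, cottage cheese 1.211.
Take 1 serving of bell pepper: uses 38 kcal, +273.0 mg potassium (running total 273.0 mg).
Take 3 servings of orange: uses 282 kcal, +702.0 mg potassium (running total 975.0 mg).
Take 0.9415 servings of peanut butter: uses 177 kcal, +219.4 mg potassium (running total 1194.4 mg).
Filling greedily by potassium-per-kcal is optimal for one linear limit, giving 1194.4 mg.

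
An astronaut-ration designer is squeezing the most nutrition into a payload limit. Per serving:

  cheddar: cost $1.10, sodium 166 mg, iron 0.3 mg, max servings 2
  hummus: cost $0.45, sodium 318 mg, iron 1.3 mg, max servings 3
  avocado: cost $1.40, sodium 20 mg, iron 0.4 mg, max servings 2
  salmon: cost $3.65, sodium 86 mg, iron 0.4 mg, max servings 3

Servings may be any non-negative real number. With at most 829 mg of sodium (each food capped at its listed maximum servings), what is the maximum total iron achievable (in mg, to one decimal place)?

4.2 mg

Iron per mg sodium: avocado 0.02, salmon 0.004651, hummus 0.004088, cheddar 0.001807.
Take 2 servings of avocado: uses 40 mg sodium, +0.8 mg iron (running total 0.8 mg).
Take 3 servings of salmon: uses 258 mg sodium, +1.2 mg iron (running total 2.0 mg).
Take 1.67 servings of hummus: uses 531 mg sodium, +2.2 mg iron (running total 4.2 mg).
Filling greedily by iron-per-mg sodium is optimal for one linear limit, giving 4.2 mg.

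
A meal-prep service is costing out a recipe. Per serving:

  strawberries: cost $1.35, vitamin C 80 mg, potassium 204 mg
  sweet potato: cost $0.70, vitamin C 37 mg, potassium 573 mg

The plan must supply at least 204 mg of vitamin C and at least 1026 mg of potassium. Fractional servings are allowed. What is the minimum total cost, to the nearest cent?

Two binding constraints pin down two serving amounts, so the optimal mix uses at most two foods. The candidates are each food alone (scaled to the tighter of vitamin C/potassium) and each pair with both constraints tight.
strawberries only: max(204/80, 1026/204) = 5.029 servings → $6.79.
sweet potato only: max(204/37, 1026/573) = 5.514 servings → $3.86.
strawberries + sweet potato with both tight: 2.061 servings and 1.057 servings → $3.52.
Cheapest feasible corner: $3.52.

$3.52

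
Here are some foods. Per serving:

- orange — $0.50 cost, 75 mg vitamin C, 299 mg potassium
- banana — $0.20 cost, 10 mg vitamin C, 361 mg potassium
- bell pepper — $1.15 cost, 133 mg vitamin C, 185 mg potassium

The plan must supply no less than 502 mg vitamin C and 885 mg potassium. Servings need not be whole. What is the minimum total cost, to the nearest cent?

$3.35

With two linear requirements the optimum uses one or two foods; enumerate the corners.
orange only: max(502/75, 885/299) = 6.693 servings → $3.35.
banana only: max(502/10, 885/361) = 50.2 servings → $10.04.
bell pepper only: max(502/133, 885/185) = 4.784 servings → $5.50.
orange + banana with both targets exact would need a negative amount; discard.
orange + bell pepper with both tight: 0.9592 servings and 3.234 servings → $4.20.
banana + bell pepper with both tight: 0.538 servings and 3.734 servings → $4.40.
Cheapest feasible corner: $3.35.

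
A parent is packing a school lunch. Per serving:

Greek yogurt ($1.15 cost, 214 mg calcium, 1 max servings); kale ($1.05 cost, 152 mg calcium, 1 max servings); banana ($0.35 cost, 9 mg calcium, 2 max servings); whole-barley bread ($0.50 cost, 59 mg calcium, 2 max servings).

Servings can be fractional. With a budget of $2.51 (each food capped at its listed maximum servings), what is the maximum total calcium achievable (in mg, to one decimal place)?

Calcium per dollar: Greek yogurt 186.1, kale 144.8, whole-barley bread 118, banana 25.71.
Take 1 serving of Greek yogurt: spends $1.15, +214.0 mg calcium (running total 214.0 mg).
Take 1 serving of kale: spends $1.05, +152.0 mg calcium (running total 366.0 mg).
Take 0.62 servings of whole-barley bread: spends $0.31, +36.6 mg calcium (running total 402.6 mg).
Greedy by best ratio exhausts the cost allowance optimally: 402.6 mg.

402.6 mg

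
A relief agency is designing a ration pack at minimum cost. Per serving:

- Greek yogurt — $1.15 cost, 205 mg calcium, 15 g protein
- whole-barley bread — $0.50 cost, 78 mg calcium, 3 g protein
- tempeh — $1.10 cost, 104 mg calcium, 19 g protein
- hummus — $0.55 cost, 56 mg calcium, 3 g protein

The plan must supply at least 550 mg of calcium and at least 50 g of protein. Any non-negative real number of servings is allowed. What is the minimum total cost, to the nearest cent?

$3.53

Minimising a linear cost over {calcium ≥ 550, protein ≥ 50, servings ≥ 0} — the optimum is at a vertex, using one or two foods.
Greek yogurt only: max(550/205, 50/15) = 3.333 servings → $3.83.
whole-barley bread only: max(550/78, 50/3) = 16.67 servings → $8.33.
tempeh only: max(550/104, 50/19) = 5.288 servings → $5.82.
hummus only: max(550/56, 50/3) = 16.67 servings → $9.17.
Greek yogurt + whole-barley bread with both targets exact would need a negative amount; discard.
Greek yogurt + tempeh with both tight: 2.248 servings and 0.8565 servings → $3.53.
Greek yogurt + hummus with both targets exact would need a negative amount; discard.
whole-barley bread + tempeh with both tight: 4.487 servings and 1.923 servings → $4.36.
whole-barley bread + hummus: intersection lies outside the first quadrant.
tempeh + hummus with both tight: 1.529 servings and 6.981 servings → $5.52.
Cheapest feasible corner: $3.53.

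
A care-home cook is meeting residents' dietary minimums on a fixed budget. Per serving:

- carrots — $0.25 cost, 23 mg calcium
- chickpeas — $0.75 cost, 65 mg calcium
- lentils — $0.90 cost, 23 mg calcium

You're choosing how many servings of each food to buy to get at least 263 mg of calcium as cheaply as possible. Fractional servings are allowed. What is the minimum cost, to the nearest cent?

$2.86

Cost per mg of calcium: carrots $0.0109, chickpeas $0.0115, lentils $0.0391.
With no serving limits, use only carrots: 263 mg / 23 mg = 11.43 servings × $0.25 = $2.86.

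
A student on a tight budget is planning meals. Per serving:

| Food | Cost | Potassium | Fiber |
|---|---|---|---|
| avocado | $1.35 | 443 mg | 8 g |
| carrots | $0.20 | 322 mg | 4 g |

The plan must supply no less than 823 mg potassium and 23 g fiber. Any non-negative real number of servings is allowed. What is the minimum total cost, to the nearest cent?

A basic optimal solution has at most two foods positive. Try each food alone and each pair with both targets met exactly.
avocado only: max(823/443, 23/8) = 2.875 servings → $3.88.
carrots only: max(823/322, 23/4) = 5.75 servings → $1.15.
avocado + carrots: the both-tight solution has a negative serving — not a feasible corner.
The minimum over all feasible corners is $1.15.

$1.15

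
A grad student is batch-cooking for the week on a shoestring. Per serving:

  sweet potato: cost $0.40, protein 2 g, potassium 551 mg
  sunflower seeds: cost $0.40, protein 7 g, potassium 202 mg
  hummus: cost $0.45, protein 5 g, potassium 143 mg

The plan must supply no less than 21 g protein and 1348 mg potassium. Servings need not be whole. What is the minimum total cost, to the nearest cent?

Compare the cost at each extreme point of the feasible region.
sweet potato only: max(21/2, 1348/551) = 10.5 servings → $4.20.
sunflower seeds only: max(21/7, 1348/202) = 6.673 servings → $2.67.
hummus only: max(21/5, 1348/143) = 9.427 servings → $4.24.
sweet potato + sunflower seeds with both tight: 1.504 servings and 2.57 servings → $1.63.
sweet potato + hummus with both tight: 1.514 servings and 3.595 servings → $2.22.
sunflower seeds + hummus: intersection lies outside the first quadrant.
The minimum over all feasible corners is $1.63.

$1.63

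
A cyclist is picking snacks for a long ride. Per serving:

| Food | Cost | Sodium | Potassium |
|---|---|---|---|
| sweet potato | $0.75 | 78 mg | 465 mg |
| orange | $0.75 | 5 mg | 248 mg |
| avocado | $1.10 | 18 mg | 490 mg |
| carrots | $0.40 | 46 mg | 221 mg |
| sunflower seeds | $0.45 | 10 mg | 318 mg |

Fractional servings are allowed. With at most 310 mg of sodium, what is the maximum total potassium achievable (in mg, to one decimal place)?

15376.0 mg

Potassium per mg sodium: orange 49.6, sunflower seeds 31.8, avocado 27.22, sweet potato 5.962, carrots 4.804.
With no serving limits, spend the whole sodium allowance on orange: 310 mg / 5 mg × 248 mg = 15376.0 mg.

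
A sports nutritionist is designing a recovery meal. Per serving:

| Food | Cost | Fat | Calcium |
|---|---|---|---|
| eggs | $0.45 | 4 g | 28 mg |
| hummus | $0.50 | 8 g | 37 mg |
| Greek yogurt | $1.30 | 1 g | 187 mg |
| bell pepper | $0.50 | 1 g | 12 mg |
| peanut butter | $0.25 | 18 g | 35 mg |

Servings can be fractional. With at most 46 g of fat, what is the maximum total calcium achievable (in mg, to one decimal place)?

Calcium per g fat: Greek yogurt 187, bell pepper 12, eggs 7, hummus 4.625, peanut butter 1.944.
With no serving limits, spend the whole fat allowance on Greek yogurt: 46 g / 1 g × 187 mg = 8602.0 mg.

8602.0 mg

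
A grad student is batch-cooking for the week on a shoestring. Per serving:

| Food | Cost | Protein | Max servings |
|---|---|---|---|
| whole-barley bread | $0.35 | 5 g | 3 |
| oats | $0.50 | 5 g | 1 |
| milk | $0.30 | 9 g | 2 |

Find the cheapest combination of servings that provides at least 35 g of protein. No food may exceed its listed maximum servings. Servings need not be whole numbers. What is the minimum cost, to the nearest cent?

Cost per g of protein: milk $0.0333, whole-barley bread $0.0700, oats $0.1000.
Take 2 servings of milk: +18.0 g protein for $0.60 (total $0.60, still need 17.0 g).
Take 3 servings of whole-barley bread: +15.0 g protein for $1.05 (total $1.65, still need 2.0 g).
Take 0.4 servings of oats: +2.0 g protein for $0.20 (total $1.85, still need 0.0 g).
Filling from the cheapest source first is optimal under one linear minimum: $1.85.

$1.85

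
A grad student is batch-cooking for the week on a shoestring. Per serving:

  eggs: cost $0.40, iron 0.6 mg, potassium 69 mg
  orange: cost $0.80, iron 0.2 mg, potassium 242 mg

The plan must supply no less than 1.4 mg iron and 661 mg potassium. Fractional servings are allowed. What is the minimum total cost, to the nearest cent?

This is a tiny linear program; its minimum lies at a vertex of the feasible set. List the vertices and price them.
eggs only: max(1.4/0.6, 661/69) = 9.58 servings → $3.83.
orange only: max(1.4/0.2, 661/242) = 7 servings → $5.60.
eggs + orange with both tight: 1.572 servings and 2.283 servings → $2.46.
Cheapest feasible corner: $2.46.

$2.46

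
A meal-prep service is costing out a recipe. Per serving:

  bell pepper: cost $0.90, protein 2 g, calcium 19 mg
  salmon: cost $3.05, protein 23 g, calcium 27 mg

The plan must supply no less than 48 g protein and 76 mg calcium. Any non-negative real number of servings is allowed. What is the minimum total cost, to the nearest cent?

$7.11

An LP optimum is at a vertex; with two nutrient constraints at most two foods are used. Check each candidate.
bell pepper only: max(48/2, 76/19) = 24 servings → $21.60.
salmon only: max(48/23, 76/27) = 2.815 servings → $8.59.
bell pepper + salmon with both tight: 1.18 servings and 1.984 servings → $7.11.
So the least-cost plan costs $7.11.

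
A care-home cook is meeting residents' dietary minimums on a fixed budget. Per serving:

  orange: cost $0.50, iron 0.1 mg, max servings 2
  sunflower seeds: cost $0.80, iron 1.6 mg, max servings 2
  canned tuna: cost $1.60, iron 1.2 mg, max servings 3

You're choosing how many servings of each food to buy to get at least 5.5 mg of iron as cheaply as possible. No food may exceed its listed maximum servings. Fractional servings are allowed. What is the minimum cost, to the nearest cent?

Cost per mg of iron: sunflower seeds $0.5000, canned tuna $1.3333, orange $5.0000.
Take 2 servings of sunflower seeds: +3.2 mg iron for $1.60 (total $1.60, still need 2.3 mg).
Take 1.917 servings of canned tuna: +2.3 mg iron for $3.07 (total $4.67, still need 0.0 mg).
Filling from the cheapest source first is optimal under one linear minimum: $4.67.

$4.67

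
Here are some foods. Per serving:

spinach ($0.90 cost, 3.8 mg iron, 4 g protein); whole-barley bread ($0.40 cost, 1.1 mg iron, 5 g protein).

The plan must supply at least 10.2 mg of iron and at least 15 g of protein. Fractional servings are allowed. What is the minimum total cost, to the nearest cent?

This is a tiny linear program; its minimum lies at a vertex of the feasible set. List the vertices and price them.
spinach only: max(10.2/3.8, 15/4) = 3.75 servings → $3.38.
whole-barley bread only: max(10.2/1.1, 15/5) = 9.273 servings → $3.71.
spinach + whole-barley bread with both tight: 2.363 servings and 1.11 servings → $2.57.
Cheapest feasible corner: $2.57.

$2.57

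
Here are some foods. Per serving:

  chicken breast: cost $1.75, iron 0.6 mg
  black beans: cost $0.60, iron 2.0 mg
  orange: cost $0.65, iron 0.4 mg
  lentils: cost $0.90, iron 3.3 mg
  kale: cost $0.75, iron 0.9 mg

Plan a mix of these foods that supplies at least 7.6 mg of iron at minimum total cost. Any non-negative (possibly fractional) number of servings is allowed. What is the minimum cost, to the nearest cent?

Cost per mg of iron: lentils $0.2727, black beans $0.3000, kale $0.8333, orange $1.6250, chicken breast $2.9167.
With no serving limits, use only lentils: 7.6 mg / 3.3 mg = 2.303 servings × $0.90 = $2.07.

$2.07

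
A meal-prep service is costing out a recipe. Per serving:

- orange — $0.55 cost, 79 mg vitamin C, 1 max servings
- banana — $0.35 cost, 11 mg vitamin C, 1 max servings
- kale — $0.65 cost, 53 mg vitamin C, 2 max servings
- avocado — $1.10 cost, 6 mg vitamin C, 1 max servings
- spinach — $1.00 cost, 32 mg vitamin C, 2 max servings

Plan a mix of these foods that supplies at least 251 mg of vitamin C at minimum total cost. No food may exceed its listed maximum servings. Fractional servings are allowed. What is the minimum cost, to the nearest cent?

$3.91

Cost per mg of vitamin C: orange $0.0070, kale $0.0123, spinach $0.0312, banana $0.0318, avocado $0.1833.
Take 1 serving of orange: +79.0 mg vitamin C for $0.55 (total $0.55, still need 172.0 mg).
Take 2 servings of kale: +106.0 mg vitamin C for $1.30 (total $1.85, still need 66.0 mg).
Take 2 servings of spinach: +64.0 mg vitamin C for $2.00 (total $3.85, still need 2.0 mg).
Take 0.1818 servings of banana: +2.0 mg vitamin C for $0.06 (total $3.91, still need 0.0 mg).
Greedy by cheapest-per-mg is optimal for a single linear constraint, so the minimum cost is $3.91.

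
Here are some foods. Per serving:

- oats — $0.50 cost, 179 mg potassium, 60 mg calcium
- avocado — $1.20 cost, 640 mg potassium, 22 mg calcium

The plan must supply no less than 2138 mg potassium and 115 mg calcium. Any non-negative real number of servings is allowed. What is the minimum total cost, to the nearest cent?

$4.14

An LP optimum is at a vertex; with two nutrient constraints at most two foods are used. Check each candidate.
oats only: max(2138/179, 115/60) = 11.94 servings → $5.97.
avocado only: max(2138/640, 115/22) = 5.227 servings → $6.27.
oats + avocado with both tight: 0.7708 servings and 3.125 servings → $4.14.
So the least-cost plan costs $4.14.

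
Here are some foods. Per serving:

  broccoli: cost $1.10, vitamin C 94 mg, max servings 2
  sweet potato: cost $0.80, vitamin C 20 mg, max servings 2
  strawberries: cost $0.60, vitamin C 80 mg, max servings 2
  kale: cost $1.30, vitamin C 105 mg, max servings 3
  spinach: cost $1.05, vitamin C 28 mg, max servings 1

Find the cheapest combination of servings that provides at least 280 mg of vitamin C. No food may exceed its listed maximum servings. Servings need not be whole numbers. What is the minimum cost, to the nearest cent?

$2.60

Cost per mg of vitamin C: strawberries $0.0075, broccoli $0.0117, kale $0.0124, spinach $0.0375, sweet potato $0.0400.
Take 2 servings of strawberries: +160.0 mg vitamin C for $1.20 (total $1.20, still need 120.0 mg).
Take 1.277 servings of broccoli: +120.0 mg vitamin C for $1.40 (total $2.60, still need 0.0 mg).
Filling from the cheapest source first is optimal under one linear minimum: $2.60.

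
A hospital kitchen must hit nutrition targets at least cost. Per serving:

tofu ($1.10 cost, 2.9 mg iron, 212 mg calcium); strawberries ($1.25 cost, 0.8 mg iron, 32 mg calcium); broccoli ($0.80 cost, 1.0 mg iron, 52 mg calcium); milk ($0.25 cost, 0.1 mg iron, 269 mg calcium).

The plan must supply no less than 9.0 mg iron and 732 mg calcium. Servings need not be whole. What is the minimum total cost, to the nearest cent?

At the optimum either one food covers both requirements or two foods hit both targets exactly; no other combination can be cheaper.
tofu only: max(9.0/2.9, 732/212) = 3.453 servings → $3.80.
strawberries only: max(9.0/0.8, 732/32) = 22.88 servings → $28.59.
broccoli only: max(9.0/1.0, 732/52) = 14.08 servings → $11.26.
milk only: max(9.0/0.1, 732/269) = 90 servings → $22.50.
tofu + strawberries: intersection lies outside the first quadrant.
tofu + broccoli: intersection lies outside the first quadrant.
tofu + milk with both tight: 3.094 servings and 0.283 servings → $3.47.
strawberries + broccoli: intersection lies outside the first quadrant.
strawberries + milk with both tight: 11.07 servings and 1.404 servings → $14.19.
broccoli + milk with both tight: 8.9 servings and 1.001 servings → $7.37.
Cheapest feasible corner: $3.47.

$3.47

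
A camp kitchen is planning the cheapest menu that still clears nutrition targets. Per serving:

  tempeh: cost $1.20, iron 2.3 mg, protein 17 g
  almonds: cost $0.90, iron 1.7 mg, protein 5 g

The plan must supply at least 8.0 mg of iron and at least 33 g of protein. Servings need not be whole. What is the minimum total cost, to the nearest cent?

At the optimum either one food covers both requirements or two foods hit both targets exactly; no other combination can be cheaper.
tempeh only: max(8.0/2.3, 33/17) = 3.478 servings → $4.17.
almonds only: max(8.0/1.7, 33/5) = 6.6 servings → $5.94.
tempeh + almonds with both tight: 0.9253 servings and 3.454 servings → $4.22.
So the least-cost plan costs $4.17.

$4.17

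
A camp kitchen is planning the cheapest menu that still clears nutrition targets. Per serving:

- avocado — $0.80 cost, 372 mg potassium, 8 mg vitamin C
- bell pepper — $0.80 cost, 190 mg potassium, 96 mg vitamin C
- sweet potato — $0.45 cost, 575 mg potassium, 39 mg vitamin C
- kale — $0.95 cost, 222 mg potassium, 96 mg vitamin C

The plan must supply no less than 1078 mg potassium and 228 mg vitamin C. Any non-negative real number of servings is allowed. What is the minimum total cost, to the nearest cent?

$2.06

avocado only: max(1078/372, 228/8) = 28.5 servings → $22.80.
bell pepper only: max(1078/190, 228/96) = 5.674 servings → $4.54.
sweet potato only: max(1078/575, 228/39) = 5.846 servings → $2.63.
kale only: max(1078/222, 228/96) = 4.856 servings → $4.61.
avocado + bell pepper with both tight: 1.76 servings and 2.228 servings → $3.19.
avocado + sweet potato: intersection lies outside the first quadrant.
avocado + kale with both tight: 1.558 servings and 2.245 servings → $3.38.
bell pepper + sweet potato with both tight: 1.864 servings and 1.259 servings → $2.06.
bell pepper + kale with both targets exact would need a negative amount; discard.
sweet potato + kale with both tight: 1.136 servings and 1.913 servings → $2.33.
So the least-cost plan costs $2.06.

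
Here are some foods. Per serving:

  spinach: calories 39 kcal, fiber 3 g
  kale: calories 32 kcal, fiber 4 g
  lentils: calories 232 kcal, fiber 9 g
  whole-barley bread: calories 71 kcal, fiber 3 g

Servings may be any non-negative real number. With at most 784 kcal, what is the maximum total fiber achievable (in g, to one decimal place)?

Fiber per kcal: kale 0.125, spinach 0.07692, whole-barley bread 0.04225, lentils 0.03879.
With no serving limits, spend the whole calories allowance on kale: 784 kcal / 32 kcal × 4 g = 98.0 g.

98.0 g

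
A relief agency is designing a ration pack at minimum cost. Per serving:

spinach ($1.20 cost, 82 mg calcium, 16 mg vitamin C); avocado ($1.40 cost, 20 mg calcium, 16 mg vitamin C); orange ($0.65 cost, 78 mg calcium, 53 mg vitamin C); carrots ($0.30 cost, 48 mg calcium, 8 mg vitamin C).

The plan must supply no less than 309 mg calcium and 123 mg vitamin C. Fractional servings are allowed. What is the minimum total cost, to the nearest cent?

At the optimum either one food covers both requirements or two foods hit both targets exactly; no other combination can be cheaper.
spinach only: max(309/82, 123/16) = 7.688 servings → $9.22.
avocado only: max(309/20, 123/16) = 15.45 servings → $21.63.
orange only: max(309/78, 123/53) = 3.962 servings → $2.58.
carrots only: max(309/48, 123/8) = 15.38 servings → $4.61.
spinach + avocado with both tight: 2.504 servings and 5.183 servings → $10.26.
spinach + orange with both tight: 2.189 servings and 1.66 servings → $3.71.
spinach + carrots with both targets exact would need a negative amount; discard.
avocado + orange: the both-tight solution has a negative serving — not a feasible corner.
avocado + carrots with both tight: 5.645 servings and 4.086 servings → $9.13.
orange + carrots with both tight: 1.788 servings and 3.533 servings → $2.22.
Cheapest feasible corner: $2.22.

$2.22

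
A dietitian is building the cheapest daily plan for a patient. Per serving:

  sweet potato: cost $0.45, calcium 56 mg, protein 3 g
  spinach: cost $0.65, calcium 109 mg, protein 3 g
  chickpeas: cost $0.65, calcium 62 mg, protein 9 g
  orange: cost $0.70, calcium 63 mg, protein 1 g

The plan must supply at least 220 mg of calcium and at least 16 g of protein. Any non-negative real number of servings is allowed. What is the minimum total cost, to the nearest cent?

This is a tiny linear program; its minimum lies at a vertex of the feasible set. List the vertices and price them.
sweet potato only: max(220/56, 16/3) = 5.333 servings → $2.40.
spinach only: max(220/109, 16/3) = 5.333 servings → $3.47.
chickpeas only: max(220/62, 16/9) = 3.548 servings → $2.31.
orange only: max(220/63, 16/1) = 16 servings → $11.20.
sweet potato + spinach: intersection lies outside the first quadrant.
sweet potato + chickpeas with both tight: 3.107 servings and 0.7421 servings → $1.88.
sweet potato + orange: intersection lies outside the first quadrant.
spinach + chickpeas with both tight: 1.243 servings and 1.364 servings → $1.69.
spinach + orange: the both-tight solution has a negative serving — not a feasible corner.
chickpeas + orange with both tight: 1.56 servings and 1.956 servings → $2.38.
So the least-cost plan costs $1.69.

$1.69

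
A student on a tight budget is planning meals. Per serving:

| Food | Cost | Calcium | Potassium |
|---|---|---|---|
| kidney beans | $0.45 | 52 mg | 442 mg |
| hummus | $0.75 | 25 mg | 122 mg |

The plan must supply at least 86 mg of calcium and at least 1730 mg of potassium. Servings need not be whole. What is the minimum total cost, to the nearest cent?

$1.76

An LP optimum is at a vertex; with two nutrient constraints at most two foods are used. Check each candidate.
kidney beans only: max(86/52, 1730/442) = 3.914 servings → $1.76.
hummus only: max(86/25, 1730/122) = 14.18 servings → $10.64.
kidney beans + hummus: intersection lies outside the first quadrant.
The minimum over all feasible corners is $1.76.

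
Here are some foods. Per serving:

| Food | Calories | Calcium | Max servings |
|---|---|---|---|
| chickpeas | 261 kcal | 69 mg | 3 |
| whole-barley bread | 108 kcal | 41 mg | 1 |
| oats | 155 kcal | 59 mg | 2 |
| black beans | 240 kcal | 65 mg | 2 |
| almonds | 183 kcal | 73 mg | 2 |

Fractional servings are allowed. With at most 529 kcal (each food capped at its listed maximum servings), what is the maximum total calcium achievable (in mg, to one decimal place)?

Calcium per kcal: almonds 0.3989, oats 0.3806, whole-barley bread 0.3796, black beans 0.2708, chickpeas 0.2644.
Take 2 servings of almonds: uses 366 kcal, +146.0 mg calcium (running total 146.0 mg).
Take 1.052 servings of oats: uses 163 kcal, +62.0 mg calcium (running total 208.0 mg).
Filling greedily by calcium-per-kcal is optimal for one linear limit, giving 208.0 mg.

208.0 mg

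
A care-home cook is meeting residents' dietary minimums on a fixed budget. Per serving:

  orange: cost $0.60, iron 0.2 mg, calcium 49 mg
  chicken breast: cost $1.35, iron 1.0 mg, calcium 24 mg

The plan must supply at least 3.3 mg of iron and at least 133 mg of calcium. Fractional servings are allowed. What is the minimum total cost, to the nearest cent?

$4.86

A basic optimal solution has at most two foods positive. Try each food alone and each pair with both targets met exactly.
orange only: max(3.3/0.2, 133/49) = 16.5 servings → $9.90.
chicken breast only: max(3.3/1.0, 133/24) = 5.542 servings → $7.48.
orange + chicken breast with both tight: 1.217 servings and 3.057 servings → $4.86.
So the least-cost plan costs $4.86.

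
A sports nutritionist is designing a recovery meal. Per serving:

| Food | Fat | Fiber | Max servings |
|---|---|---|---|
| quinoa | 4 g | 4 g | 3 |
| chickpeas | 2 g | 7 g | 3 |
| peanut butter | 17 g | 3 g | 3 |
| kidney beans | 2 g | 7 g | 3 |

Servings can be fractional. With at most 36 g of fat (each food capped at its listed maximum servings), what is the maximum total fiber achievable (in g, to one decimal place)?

56.1 g

Fiber per g fat: chickpeas 3.5, kidney beans 3.5, quinoa 1, peanut butter 0.1765.
Take 3 servings of chickpeas: uses 6 g fat, +21.0 g fiber (running total 21.0 g).
Take 3 servings of kidney beans: uses 6 g fat, +21.0 g fiber (running total 42.0 g).
Take 3 servings of quinoa: uses 12 g fat, +12.0 g fiber (running total 54.0 g).
Take 0.7059 servings of peanut butter: uses 12 g fat, +2.1 g fiber (running total 56.1 g).
Filling greedily by fiber-per-g fat is optimal for one linear limit, giving 56.1 g.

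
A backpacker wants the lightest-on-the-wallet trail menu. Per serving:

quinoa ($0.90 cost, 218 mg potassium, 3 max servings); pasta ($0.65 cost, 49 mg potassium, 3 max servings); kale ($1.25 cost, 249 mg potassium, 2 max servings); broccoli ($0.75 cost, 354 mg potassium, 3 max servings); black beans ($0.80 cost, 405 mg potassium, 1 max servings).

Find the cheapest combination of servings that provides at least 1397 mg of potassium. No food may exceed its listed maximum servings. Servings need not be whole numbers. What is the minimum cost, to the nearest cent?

$2.90

Cost per mg of potassium: black beans $0.0020, broccoli $0.0021, quinoa $0.0041, kale $0.0050, pasta $0.0133.
Take 1 serving of black beans: +405.0 mg potassium for $0.80 (total $0.80, still need 992.0 mg).
Take 2.802 servings of broccoli: +992.0 mg potassium for $2.10 (total $2.90, still need 0.0 mg).
Filling from the cheapest source first is optimal under one linear minimum: $2.90.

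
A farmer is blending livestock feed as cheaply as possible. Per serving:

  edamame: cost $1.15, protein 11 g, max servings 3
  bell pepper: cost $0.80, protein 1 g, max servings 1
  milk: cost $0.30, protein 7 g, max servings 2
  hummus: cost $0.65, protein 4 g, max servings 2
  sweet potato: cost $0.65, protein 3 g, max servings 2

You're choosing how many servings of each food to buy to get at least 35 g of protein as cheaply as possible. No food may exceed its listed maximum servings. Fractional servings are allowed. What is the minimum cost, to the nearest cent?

$2.80

Cost per g of protein: milk $0.0429, edamame $0.1045, hummus $0.1625, sweet potato $0.2167, bell pepper $0.8000.
Take 2 servings of milk: +14.0 g protein for $0.60 (total $0.60, still need 21.0 g).
Take 1.909 servings of edamame: +21.0 g protein for $2.20 (total $2.80, still need 0.0 g).
Greedy by cheapest-per-g is optimal for a single linear constraint, so the minimum cost is $2.80.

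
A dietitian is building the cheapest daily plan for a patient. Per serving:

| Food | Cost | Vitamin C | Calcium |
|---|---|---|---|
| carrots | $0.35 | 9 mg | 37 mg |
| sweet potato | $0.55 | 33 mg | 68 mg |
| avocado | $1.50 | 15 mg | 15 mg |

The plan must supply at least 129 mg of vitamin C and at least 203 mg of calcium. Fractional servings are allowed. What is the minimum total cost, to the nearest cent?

Minimising a linear cost over {vitamin C ≥ 129, calcium ≥ 203, servings ≥ 0} — the optimum is at a vertex, using one or two foods.
carrots only: max(129/9, 203/37) = 14.33 servings → $5.02.
sweet potato only: max(129/33, 203/68) = 3.909 servings → $2.15.
avocado only: max(129/15, 203/15) = 13.53 servings → $20.30.
carrots + sweet potato with both targets exact would need a negative amount; discard.
carrots + avocado with both tight: 2.643 servings and 7.014 servings → $11.45.
sweet potato + avocado with both tight: 2.114 servings and 3.949 servings → $7.09.
The minimum over all feasible corners is $2.15.

$2.15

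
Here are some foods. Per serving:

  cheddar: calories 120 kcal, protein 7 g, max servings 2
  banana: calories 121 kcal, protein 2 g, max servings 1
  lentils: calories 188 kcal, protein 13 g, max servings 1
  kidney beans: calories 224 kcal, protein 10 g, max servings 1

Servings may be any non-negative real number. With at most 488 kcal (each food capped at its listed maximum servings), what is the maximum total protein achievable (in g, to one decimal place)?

29.7 g

Protein per kcal: lentils 0.06915, cheddar 0.05833, kidney beans 0.04464, banana 0.01653.
Take 1 serving of lentils: uses 188 kcal, +13.0 g protein (running total 13.0 g).
Take 2 servings of cheddar: uses 240 kcal, +14.0 g protein (running total 27.0 g).
Take 0.2679 servings of kidney beans: uses 60 kcal, +2.7 g protein (running total 29.7 g).
Filling greedily by protein-per-kcal is optimal for one linear limit, giving 29.7 g.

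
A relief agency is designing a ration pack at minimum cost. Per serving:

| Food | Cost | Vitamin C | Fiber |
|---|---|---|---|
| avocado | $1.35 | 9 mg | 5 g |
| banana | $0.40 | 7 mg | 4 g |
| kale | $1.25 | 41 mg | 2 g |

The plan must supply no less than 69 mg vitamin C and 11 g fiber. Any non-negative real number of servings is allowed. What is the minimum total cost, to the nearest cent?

$2.49

The cheapest plan sits at a corner of the feasible region — with two constraints it uses at most two foods.
avocado only: max(69/9, 11/5) = 7.667 servings → $10.35.
banana only: max(69/7, 11/4) = 9.857 servings → $3.94.
kale only: max(69/41, 11/2) = 5.5 servings → $6.88.
avocado + banana: the both-tight solution has a negative serving — not a feasible corner.
avocado + kale with both tight: 1.674 servings and 1.316 servings → $3.90.
banana + kale with both tight: 2.087 servings and 1.327 servings → $2.49.
Cheapest feasible corner: $2.49.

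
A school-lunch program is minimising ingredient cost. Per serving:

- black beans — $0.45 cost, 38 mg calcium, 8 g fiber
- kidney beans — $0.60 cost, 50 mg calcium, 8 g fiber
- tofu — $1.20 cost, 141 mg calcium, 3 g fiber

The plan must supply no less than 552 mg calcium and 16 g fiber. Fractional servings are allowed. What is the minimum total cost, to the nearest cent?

$4.77

An LP optimum is at a vertex; with two nutrient constraints at most two foods are used. Check each candidate.
black beans only: max(552/38, 16/8) = 14.53 servings → $6.54.
kidney beans only: max(552/50, 16/8) = 11.04 servings → $6.62.
tofu only: max(552/141, 16/3) = 5.333 servings → $6.40.
black beans + kidney beans: intersection lies outside the first quadrant.
black beans + tofu with both tight: 0.5917 servings and 3.755 servings → $4.77.
kidney beans + tofu with both tight: 0.6135 servings and 3.697 servings → $4.80.
Cheapest feasible corner: $4.77.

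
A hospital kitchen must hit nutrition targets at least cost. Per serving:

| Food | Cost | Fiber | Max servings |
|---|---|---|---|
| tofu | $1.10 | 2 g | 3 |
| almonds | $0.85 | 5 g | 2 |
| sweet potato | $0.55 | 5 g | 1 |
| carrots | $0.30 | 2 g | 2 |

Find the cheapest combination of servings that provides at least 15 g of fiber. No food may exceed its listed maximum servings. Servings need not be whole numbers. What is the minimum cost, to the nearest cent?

$2.17

Cost per g of fiber: sweet potato $0.1100, carrots $0.1500, almonds $0.1700, tofu $0.5500.
Take 1 serving of sweet potato: +5.0 g fiber for $0.55 (total $0.55, still need 10.0 g).
Take 2 servings of carrots: +4.0 g fiber for $0.60 (total $1.15, still need 6.0 g).
Take 1.2 servings of almonds: +6.0 g fiber for $1.02 (total $2.17, still need 0.0 g).
Greedy by cheapest-per-g is optimal for a single linear constraint, so the minimum cost is $2.17.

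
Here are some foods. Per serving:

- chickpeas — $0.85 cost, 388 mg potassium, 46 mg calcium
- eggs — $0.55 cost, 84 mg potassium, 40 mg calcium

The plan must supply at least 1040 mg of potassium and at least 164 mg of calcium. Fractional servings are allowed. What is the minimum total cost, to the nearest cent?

chickpeas only: max(1040/388, 164/46) = 3.565 servings → $3.03.
eggs only: max(1040/84, 164/40) = 12.38 servings → $6.81.
chickpeas + eggs with both tight: 2.387 servings and 1.355 servings → $2.77.
So the least-cost plan costs $2.77.

$2.77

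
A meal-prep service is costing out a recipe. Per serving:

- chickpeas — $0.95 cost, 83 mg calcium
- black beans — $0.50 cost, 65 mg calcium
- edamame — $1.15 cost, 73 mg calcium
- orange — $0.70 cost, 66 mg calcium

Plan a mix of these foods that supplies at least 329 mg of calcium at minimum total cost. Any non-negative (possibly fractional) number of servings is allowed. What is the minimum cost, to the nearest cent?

Cost per mg of calcium: black beans $0.0077, orange $0.0106, chickpeas $0.0114, edamame $0.0158.
With no serving limits, use only black beans: 329 mg / 65 mg = 5.062 servings × $0.50 = $2.53.

$2.53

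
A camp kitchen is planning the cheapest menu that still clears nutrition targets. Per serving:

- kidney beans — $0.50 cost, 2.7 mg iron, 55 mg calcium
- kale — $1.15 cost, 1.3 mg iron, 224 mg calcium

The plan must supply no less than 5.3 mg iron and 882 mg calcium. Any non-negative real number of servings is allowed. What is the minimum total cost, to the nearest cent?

$4.54

The cheapest plan sits at a corner of the feasible region — with two constraints it uses at most two foods.
kidney beans only: max(5.3/2.7, 882/55) = 16.04 servings → $8.02.
kale only: max(5.3/1.3, 882/224) = 4.077 servings → $4.69.
kidney beans + kale with both tight: 0.07613 servings and 3.919 servings → $4.54.
Cheapest feasible corner: $4.54.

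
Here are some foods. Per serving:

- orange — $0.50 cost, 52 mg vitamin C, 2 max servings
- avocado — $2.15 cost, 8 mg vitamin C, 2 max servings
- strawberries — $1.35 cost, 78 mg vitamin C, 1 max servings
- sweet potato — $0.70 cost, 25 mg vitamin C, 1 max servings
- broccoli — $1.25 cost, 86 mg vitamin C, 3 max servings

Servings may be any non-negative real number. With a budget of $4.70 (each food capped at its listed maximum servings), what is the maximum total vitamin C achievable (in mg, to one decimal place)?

358.6 mg

Vitamin C per dollar: orange 104, broccoli 68.8, strawberries 57.78, sweet potato 35.71, avocado 3.721.
Take 2 servings of orange: spends $1.00, +104.0 mg vitamin C (running total 104.0 mg).
Take 2.96 servings of broccoli: spends $3.70, +254.6 mg vitamin C (running total 358.6 mg).
Greedy by best ratio exhausts the cost allowance optimally: 358.6 mg.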